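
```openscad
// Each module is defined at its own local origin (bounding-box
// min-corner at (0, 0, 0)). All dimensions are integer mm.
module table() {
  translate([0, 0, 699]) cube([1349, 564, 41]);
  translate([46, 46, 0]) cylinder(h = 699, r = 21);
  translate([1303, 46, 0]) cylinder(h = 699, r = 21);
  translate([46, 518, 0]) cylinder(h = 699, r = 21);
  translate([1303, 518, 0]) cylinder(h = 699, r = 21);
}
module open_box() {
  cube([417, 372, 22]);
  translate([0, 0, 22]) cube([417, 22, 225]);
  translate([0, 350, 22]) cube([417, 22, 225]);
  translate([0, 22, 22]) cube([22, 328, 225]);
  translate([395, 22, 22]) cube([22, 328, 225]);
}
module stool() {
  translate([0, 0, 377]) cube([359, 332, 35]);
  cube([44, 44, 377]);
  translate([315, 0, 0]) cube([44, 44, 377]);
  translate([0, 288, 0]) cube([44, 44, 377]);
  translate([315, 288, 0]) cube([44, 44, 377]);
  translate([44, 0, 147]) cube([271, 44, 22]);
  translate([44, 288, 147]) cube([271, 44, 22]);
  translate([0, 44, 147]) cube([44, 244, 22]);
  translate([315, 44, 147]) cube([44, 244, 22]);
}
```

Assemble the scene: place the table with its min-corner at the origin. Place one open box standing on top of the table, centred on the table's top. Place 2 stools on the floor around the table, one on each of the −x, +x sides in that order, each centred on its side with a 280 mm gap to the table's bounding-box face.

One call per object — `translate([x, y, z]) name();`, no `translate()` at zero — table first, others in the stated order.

table();
translate([466, 96, 740]) open_box();
translate([-639, 116, 0]) stool();
translate([1629, 116, 0]) stool();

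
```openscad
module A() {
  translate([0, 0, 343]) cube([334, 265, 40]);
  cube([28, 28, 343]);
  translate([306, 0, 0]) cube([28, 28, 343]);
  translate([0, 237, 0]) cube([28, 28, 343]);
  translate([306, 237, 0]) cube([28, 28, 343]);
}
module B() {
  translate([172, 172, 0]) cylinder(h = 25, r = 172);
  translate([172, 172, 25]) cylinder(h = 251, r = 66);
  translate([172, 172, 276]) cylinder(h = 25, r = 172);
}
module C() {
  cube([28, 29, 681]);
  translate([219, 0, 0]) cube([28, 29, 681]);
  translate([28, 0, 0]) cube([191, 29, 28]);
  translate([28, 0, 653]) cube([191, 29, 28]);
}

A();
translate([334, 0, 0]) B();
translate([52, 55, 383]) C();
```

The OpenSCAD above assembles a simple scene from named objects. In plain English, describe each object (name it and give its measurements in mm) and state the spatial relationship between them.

A is a four-legged stool. The seat is 334×265 mm, 40 mm thick, top at z = 383 mm. It stands on four square legs, each 28×28 mm in cross-section, from z = 0 to the seat underside, each flush with a corner of the seat.

B is a spool: two coaxial disc flanges of radius 172 mm and thickness 25 mm, joined by a core cylinder of radius 66 mm and height 251 mm. The lower flange rests on z = 0 and the three cylinders share a vertical axis.

C is a rectangular picture frame lying in the x–z plane (depth along y). The opening is 191 mm wide (x) by 625 mm tall (z), surrounded by a border 28 mm wide on all four sides. The frame is 29 mm deep and is made of two full-height vertical stiles with two horizontal rails fitted between them.

The spool is against the stool's +x side, with their −y faces flush. The picture frame is on top of the stool.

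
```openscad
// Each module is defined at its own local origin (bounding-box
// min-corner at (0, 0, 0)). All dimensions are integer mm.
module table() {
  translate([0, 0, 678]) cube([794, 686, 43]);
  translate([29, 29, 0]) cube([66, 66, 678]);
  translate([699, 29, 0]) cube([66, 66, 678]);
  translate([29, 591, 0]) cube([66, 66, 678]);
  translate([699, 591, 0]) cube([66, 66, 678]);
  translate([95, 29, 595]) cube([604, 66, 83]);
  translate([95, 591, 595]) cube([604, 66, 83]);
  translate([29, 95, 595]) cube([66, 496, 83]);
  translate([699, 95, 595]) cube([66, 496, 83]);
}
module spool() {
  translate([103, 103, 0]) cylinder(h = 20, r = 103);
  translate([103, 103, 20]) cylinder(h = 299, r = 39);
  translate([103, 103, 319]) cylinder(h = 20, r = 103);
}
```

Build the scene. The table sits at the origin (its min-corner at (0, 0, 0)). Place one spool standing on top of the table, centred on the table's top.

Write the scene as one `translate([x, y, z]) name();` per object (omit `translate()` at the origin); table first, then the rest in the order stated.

table();
translate([294, 240, 721]) spool();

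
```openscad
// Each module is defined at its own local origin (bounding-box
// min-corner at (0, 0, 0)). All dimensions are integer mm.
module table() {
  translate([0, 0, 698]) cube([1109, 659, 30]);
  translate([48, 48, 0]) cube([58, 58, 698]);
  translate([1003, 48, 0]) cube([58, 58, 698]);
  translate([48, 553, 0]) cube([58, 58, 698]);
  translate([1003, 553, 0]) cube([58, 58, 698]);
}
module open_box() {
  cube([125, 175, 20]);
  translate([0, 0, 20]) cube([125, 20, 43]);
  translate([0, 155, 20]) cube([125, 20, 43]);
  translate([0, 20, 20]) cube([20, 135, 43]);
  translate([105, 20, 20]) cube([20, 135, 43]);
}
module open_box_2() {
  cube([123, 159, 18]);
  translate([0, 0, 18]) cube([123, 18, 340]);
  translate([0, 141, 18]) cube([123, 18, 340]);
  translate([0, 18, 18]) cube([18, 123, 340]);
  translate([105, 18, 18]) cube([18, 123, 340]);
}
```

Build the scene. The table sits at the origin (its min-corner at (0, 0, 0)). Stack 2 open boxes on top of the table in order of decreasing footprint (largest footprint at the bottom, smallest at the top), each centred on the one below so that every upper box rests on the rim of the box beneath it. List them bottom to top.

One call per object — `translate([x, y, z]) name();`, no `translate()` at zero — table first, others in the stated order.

table();
translate([492, 242, 728]) open_box();
translate([493, 250, 791]) open_box_2();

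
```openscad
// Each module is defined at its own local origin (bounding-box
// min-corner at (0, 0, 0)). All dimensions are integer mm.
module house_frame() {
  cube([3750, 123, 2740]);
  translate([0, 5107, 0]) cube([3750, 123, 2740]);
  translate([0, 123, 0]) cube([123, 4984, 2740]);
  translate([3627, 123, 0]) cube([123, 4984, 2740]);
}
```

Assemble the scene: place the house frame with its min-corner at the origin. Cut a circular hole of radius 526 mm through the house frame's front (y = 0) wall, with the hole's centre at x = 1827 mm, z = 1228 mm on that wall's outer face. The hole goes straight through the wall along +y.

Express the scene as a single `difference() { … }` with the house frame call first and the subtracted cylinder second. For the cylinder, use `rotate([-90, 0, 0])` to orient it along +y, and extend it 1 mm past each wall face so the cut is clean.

difference() {
  house_frame();
  translate([1827, -1, 1228]) rotate([-90, 0, 0]) cylinder(h = 125, r = 526);
}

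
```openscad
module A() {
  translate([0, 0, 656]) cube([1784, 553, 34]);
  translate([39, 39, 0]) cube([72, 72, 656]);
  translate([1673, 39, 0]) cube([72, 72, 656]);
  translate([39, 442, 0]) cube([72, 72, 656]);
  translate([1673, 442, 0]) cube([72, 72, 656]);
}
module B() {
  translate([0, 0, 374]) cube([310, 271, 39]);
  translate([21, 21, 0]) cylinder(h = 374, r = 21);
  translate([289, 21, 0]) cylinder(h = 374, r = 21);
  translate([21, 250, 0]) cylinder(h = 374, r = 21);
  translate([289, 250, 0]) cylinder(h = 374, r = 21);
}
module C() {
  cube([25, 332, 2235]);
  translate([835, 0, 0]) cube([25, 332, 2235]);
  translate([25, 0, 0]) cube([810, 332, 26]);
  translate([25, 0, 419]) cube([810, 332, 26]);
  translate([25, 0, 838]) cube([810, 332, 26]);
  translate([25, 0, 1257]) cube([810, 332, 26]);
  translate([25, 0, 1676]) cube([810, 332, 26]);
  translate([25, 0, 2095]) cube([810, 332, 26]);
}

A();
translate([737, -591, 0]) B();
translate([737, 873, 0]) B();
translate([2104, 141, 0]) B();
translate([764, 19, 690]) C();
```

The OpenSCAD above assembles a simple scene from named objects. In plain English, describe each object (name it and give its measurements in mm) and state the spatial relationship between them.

A is a table with a 1784×553 mm rectangular top, 34 mm thick, top surface at z = 690 mm, supported by four 72×72 mm square legs, each inset 39 mm from the nearest pair of top edges, running from the floor.

B is a four-legged stool. The seat is 310×271 mm, 39 mm thick, top at z = 413 mm. It stands on four round legs, each 42 mm in diameter, from z = 0 to the seat underside, each leg's axis is inset half a diameter from the nearest pair of seat edges (so the leg's bounding box is flush with the corner).

C is a bookshelf 860 mm wide overall, 332 mm deep and 2235 mm tall. The two sides are 25 mm thick vertical panels. 6 horizontal shelves of 26 mm thickness span between the inner faces of the sides; the lowest shelf sits on the floor and shelves are stacked with a clear vertical gap of 393 mm between each pair.

Three stools sit around the table at the −y, +y, +x sides. The bookshelf is on top of the table.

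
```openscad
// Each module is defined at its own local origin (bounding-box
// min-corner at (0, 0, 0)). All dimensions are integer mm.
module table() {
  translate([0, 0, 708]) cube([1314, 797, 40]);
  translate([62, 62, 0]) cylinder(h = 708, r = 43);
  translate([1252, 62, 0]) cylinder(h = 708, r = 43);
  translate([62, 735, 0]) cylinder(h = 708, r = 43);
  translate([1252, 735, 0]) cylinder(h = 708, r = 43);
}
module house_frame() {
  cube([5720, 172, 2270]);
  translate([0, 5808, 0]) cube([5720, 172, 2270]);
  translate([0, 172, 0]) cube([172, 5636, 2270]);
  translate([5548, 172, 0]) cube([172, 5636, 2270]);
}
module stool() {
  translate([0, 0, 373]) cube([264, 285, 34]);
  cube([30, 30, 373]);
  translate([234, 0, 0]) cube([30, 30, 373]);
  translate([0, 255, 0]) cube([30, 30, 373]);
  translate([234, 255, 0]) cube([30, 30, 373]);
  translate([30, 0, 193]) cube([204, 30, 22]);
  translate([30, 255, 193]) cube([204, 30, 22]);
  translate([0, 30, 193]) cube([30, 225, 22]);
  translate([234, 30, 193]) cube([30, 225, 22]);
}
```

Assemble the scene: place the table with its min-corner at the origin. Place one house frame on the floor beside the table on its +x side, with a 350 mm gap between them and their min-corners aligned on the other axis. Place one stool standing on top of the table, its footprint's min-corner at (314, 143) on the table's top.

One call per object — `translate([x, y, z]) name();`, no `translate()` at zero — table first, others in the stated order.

table();
translate([1664, 0, 0]) house_frame();
translate([314, 143, 748]) stool();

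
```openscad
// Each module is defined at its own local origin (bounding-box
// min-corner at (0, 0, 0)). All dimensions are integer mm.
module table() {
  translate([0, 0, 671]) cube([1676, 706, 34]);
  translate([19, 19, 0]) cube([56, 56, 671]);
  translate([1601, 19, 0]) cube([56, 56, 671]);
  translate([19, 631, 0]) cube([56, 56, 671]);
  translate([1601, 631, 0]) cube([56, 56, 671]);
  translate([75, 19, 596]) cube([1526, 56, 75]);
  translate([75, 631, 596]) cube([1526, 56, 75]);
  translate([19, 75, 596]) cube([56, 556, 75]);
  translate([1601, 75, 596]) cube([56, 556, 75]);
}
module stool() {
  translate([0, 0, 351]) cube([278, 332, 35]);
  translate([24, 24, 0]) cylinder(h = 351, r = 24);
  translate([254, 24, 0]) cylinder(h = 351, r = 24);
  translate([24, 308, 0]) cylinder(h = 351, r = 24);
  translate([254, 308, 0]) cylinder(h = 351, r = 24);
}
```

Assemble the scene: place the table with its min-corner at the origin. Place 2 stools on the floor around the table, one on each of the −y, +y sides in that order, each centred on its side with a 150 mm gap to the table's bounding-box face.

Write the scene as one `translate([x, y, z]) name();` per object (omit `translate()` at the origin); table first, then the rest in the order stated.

table();
translate([699, -482, 0]) stool();
translate([699, 856, 0]) stool();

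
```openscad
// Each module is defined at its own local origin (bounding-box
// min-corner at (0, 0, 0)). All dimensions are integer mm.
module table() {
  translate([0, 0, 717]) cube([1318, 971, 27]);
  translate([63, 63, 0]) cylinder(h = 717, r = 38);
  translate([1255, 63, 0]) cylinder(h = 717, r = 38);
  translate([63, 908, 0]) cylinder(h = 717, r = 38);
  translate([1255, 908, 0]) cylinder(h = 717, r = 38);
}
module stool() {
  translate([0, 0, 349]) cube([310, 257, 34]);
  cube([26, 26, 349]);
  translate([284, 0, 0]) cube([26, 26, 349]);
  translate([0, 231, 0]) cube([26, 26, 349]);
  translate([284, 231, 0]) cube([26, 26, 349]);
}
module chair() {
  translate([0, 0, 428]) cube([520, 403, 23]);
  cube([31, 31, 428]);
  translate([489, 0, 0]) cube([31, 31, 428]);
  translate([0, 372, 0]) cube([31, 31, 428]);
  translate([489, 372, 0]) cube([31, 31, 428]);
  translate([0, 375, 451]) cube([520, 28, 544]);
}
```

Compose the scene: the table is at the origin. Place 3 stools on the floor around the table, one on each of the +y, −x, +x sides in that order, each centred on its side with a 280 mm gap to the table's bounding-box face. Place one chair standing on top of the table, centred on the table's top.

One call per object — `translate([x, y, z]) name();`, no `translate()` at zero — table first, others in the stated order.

table();
translate([504, 1251, 0]) stool();
translate([-590, 357, 0]) stool();
translate([1598, 357, 0]) stool();
translate([399, 284, 744]) chair();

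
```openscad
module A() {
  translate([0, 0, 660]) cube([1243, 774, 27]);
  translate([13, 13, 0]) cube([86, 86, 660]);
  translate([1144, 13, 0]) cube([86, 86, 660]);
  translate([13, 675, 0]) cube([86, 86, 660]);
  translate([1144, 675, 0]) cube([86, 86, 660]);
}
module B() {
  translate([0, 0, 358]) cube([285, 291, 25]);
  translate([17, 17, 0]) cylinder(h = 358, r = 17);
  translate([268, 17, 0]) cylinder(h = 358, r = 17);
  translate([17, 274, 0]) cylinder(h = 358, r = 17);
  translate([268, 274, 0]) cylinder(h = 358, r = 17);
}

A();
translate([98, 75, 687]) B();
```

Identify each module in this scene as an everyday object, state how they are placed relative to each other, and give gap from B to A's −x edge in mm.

The stool's min-x is at 98; the table's min-x is 0; gap = 98 mm.

A is a table. B is a stool. The stool is on top of the table. The gap from the stool to the table's −x edge is 98 mm.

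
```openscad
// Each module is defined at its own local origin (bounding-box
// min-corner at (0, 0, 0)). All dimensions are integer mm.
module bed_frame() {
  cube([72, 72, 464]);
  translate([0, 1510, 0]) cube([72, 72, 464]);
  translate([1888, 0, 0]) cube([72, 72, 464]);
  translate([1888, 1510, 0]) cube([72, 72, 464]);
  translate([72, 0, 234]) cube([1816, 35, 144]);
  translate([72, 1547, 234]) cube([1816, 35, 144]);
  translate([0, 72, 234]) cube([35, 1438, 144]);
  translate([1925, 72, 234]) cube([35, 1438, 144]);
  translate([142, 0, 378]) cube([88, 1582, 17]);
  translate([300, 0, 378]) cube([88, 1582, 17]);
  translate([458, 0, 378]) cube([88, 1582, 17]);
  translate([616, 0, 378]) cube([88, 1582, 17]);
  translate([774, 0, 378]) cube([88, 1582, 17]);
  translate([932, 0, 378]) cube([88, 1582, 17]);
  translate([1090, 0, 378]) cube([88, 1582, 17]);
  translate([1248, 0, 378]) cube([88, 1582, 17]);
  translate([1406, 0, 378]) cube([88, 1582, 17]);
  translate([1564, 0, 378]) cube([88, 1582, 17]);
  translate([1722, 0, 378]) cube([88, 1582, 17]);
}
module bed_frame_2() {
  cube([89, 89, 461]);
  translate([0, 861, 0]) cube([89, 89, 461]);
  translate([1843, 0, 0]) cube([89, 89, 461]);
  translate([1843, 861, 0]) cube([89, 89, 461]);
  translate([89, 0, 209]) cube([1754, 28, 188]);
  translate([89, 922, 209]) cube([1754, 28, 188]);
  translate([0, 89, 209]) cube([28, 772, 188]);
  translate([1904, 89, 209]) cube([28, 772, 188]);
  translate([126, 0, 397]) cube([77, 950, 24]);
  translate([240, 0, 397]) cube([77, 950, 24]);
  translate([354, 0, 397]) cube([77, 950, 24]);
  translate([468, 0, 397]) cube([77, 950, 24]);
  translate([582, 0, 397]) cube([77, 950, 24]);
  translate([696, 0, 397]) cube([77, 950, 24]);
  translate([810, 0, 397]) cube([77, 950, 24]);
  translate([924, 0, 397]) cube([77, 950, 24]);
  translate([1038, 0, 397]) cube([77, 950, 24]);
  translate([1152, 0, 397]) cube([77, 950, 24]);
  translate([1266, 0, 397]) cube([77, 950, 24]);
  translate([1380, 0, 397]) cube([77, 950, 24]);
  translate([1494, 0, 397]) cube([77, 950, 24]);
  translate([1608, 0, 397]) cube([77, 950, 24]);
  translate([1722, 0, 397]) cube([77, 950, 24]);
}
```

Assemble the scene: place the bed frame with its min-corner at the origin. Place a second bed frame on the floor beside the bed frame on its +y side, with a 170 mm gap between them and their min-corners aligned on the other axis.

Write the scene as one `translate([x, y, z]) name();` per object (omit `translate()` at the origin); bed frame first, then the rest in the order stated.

bed_frame();
translate([0, 1752, 0]) bed_frame_2();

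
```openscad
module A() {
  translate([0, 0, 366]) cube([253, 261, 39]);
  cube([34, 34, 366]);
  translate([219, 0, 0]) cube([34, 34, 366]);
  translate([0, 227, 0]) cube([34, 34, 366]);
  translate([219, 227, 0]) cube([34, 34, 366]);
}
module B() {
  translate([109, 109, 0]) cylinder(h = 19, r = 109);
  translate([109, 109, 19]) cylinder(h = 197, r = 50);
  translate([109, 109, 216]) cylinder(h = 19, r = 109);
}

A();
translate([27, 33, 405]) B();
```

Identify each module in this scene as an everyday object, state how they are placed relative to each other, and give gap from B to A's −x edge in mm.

The spool's min-x is at 27; the stool's min-x is 0; gap = 27 mm.

A is a stool. B is a spool. The spool is on top of the stool. The gap from the spool to the stool's −x edge is 27 mm.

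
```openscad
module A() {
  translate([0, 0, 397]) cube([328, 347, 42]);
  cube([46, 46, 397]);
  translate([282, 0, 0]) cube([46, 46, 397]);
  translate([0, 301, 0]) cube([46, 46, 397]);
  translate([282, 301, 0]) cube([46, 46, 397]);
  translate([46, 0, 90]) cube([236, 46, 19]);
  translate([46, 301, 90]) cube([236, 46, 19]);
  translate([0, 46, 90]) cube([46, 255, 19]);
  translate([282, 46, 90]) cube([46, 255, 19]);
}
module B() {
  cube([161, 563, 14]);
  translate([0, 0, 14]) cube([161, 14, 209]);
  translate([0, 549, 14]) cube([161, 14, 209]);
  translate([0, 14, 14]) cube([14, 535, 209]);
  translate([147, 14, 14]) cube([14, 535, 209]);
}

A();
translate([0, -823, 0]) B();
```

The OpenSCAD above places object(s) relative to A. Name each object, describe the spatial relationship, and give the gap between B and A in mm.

A is a stool. B is an open box. The open box is on the floor beside the stool on its −y side. The gap between the open box and the stool is 260 mm.

The open box's nearest face is 260 mm from the stool's −y face.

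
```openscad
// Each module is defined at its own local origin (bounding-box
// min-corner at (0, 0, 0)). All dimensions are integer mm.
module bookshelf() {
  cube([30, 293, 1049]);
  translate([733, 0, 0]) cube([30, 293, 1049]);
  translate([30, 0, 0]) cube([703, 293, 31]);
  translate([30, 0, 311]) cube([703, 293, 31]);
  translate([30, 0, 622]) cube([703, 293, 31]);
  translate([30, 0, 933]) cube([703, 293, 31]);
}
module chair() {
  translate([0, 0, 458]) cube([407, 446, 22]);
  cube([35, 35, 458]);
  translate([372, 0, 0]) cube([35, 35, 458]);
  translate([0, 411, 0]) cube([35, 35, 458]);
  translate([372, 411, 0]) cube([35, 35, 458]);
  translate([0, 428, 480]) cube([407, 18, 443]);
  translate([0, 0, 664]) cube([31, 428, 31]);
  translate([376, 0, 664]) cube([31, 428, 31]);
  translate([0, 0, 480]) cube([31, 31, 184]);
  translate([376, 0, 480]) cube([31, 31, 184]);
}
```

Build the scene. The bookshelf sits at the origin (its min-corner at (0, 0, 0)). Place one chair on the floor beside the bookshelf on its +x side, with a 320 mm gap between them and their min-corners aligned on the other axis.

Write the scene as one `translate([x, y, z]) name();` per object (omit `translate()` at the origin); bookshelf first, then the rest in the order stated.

bookshelf();
translate([1083, 0, 0]) chair();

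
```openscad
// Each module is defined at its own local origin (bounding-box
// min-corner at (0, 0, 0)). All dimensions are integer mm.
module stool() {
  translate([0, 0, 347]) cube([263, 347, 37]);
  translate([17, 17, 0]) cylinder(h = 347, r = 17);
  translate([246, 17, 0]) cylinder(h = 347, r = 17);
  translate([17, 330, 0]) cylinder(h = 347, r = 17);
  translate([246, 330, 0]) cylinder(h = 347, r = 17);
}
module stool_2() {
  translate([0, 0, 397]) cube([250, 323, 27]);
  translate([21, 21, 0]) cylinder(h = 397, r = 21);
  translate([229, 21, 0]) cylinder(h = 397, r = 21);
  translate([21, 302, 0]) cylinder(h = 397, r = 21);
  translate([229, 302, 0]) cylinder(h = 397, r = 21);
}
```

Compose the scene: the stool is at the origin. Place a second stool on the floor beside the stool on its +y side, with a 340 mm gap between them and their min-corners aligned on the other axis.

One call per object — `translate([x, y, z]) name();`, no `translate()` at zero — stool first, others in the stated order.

stool();
translate([0, 687, 0]) stool_2();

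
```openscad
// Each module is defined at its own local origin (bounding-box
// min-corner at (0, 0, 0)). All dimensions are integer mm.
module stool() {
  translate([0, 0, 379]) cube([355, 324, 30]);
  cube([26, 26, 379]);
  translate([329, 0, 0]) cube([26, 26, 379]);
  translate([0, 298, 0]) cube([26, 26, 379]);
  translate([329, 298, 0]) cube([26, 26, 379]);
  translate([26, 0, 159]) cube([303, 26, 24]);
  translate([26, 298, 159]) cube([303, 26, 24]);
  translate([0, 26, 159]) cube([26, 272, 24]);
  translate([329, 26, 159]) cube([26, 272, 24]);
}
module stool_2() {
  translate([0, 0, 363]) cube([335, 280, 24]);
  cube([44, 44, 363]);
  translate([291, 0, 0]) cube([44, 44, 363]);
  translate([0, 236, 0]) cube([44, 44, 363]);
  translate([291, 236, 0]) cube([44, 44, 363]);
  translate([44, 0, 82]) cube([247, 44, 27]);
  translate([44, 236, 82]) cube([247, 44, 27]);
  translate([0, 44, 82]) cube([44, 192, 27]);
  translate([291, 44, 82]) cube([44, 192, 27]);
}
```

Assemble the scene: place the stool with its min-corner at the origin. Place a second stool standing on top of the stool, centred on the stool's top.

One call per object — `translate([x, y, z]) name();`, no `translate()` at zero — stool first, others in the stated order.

stool();
translate([10, 22, 409]) stool_2();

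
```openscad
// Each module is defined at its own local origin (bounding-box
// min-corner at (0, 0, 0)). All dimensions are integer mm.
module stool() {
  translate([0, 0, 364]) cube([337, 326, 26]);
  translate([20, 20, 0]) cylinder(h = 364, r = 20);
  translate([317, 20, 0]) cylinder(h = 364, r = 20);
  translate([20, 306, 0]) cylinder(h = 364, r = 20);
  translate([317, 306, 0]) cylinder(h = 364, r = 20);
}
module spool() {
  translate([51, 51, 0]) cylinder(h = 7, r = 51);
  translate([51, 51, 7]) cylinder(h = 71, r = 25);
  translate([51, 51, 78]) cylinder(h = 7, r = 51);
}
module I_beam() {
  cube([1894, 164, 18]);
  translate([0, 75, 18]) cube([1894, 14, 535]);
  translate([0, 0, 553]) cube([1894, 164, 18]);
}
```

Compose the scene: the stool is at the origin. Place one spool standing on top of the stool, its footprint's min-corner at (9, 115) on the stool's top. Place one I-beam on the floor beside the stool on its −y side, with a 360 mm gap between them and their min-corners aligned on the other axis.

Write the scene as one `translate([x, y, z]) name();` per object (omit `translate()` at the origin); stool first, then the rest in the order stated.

stool();
translate([9, 115, 390]) spool();
translate([0, -524, 0]) I_beam();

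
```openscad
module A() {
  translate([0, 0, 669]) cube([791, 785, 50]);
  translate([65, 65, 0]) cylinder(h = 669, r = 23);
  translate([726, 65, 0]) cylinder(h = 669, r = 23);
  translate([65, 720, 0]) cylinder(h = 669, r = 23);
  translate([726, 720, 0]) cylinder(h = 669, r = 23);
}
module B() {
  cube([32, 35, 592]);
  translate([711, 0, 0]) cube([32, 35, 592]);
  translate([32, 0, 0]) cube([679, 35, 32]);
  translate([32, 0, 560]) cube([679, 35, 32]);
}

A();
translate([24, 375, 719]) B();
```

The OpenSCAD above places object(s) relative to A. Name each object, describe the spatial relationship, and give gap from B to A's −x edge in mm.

The picture frame's min-x is at 24; the table's min-x is 0; gap = 24 mm.

A is a table. B is a picture frame. The picture frame is on top of the table, centred. The gap from the picture frame to the table's −x edge is 24 mm.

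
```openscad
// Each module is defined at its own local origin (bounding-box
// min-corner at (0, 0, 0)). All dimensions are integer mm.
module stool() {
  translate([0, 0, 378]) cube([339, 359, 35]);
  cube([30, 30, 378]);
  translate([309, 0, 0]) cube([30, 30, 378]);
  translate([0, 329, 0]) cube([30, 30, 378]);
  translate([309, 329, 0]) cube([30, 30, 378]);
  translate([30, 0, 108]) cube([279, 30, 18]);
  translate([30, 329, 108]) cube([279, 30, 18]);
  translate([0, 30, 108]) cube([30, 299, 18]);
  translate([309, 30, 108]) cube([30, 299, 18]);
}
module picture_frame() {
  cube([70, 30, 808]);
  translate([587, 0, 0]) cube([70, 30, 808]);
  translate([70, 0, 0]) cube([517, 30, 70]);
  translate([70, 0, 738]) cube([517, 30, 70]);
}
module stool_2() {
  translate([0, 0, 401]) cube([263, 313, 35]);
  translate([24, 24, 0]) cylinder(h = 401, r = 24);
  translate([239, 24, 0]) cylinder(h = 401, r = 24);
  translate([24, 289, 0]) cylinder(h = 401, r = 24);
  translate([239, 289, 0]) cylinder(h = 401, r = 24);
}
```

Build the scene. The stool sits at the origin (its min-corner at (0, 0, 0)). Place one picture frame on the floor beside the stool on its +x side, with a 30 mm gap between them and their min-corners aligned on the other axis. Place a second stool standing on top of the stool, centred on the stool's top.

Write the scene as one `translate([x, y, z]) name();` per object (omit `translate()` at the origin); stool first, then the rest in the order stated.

stool();
translate([369, 0, 0]) picture_frame();
translate([38, 23, 413]) stool_2();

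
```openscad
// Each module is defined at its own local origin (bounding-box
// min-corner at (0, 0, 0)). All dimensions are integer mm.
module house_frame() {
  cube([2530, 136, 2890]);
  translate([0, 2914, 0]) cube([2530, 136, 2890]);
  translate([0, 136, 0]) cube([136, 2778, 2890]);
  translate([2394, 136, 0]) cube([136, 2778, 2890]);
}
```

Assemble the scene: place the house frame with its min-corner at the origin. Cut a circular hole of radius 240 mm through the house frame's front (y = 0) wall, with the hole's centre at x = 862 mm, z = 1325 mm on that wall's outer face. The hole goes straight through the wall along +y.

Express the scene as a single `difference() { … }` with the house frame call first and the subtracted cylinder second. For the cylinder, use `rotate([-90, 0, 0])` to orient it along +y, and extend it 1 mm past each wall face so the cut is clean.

difference() {
  house_frame();
  translate([862, -1, 1325]) rotate([-90, 0, 0]) cylinder(h = 138, r = 240);
}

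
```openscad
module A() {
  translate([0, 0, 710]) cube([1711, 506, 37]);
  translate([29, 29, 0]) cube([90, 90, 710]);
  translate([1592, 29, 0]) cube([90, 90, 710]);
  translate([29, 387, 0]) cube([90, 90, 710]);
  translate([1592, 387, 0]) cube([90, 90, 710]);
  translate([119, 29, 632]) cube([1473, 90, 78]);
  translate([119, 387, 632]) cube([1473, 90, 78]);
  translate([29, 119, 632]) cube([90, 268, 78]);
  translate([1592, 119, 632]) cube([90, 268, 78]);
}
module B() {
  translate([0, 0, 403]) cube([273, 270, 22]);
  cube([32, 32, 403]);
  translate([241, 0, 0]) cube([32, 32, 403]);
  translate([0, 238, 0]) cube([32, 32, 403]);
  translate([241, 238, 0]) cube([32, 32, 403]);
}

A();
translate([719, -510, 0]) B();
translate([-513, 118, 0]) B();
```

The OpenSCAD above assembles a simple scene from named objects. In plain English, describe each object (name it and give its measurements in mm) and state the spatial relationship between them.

A is a rectangular dining table. The top is 1711×506×37 mm with its upper surface at z = 747 mm. It stands on four 90×90 mm square legs, each inset 29 mm from the nearest pair of top edges, running from the floor to the underside of the top. Four apron rails, 90 mm thick and 78 mm tall, run between adjacent legs with their top edges flush with the underside of the top and their outer faces flush with the legs' outer faces.

B is a four-legged stool. The seat is 273×270 mm, 22 mm thick, top at z = 425 mm. It stands on four square legs, each 32×32 mm in cross-section, from z = 0 to the seat underside, each flush with a corner of the seat.

Two stools sit around the table at the −y, −x sides.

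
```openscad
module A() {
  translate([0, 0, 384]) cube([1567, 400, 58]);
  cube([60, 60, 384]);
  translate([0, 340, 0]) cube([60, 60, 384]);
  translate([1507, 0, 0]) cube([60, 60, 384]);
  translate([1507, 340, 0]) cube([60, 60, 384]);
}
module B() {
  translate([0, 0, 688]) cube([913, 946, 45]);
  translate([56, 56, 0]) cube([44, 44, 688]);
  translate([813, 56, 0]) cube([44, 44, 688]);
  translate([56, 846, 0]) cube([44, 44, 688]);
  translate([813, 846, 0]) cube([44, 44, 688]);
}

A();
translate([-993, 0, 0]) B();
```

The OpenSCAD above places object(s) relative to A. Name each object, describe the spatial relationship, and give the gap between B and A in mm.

A is a bench. B is a table. The table is on the floor beside the bench on its −x side. The gap between the table and the bench is 80 mm.

The table's nearest face is 80 mm from the bench's −x face.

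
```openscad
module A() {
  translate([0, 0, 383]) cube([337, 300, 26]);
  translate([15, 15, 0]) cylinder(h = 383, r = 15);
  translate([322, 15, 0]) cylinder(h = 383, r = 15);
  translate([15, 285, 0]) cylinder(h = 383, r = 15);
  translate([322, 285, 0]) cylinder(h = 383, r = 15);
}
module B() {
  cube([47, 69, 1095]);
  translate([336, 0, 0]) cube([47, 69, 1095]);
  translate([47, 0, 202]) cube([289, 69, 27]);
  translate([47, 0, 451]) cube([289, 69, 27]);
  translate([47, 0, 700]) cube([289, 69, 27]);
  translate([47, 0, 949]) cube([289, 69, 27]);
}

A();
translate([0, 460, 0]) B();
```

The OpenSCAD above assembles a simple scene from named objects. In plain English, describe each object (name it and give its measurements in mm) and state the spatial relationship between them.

A is a four-legged stool. The seat is 337×300 mm, 26 mm thick, top at z = 409 mm. It stands on four round legs, each 30 mm in diameter, from z = 0 to the seat underside, each leg's axis is inset half a diameter from the nearest pair of seat edges (so the leg's bounding box is flush with the corner).

B is a straight ladder. Two 47×69 mm vertical rails, 1095 mm tall, stand 383 mm apart (outside-to-outside) with their front faces coplanar on the −y side. 4 rungs, each 69 mm deep and 27 mm tall, span between the inner faces of the rails, front faces flush with the rails. The lowest rung's underside is at z = 202 mm and rungs are spaced 249 mm apart (underside to underside).

The ladder is on the floor beside the stool on its +y side.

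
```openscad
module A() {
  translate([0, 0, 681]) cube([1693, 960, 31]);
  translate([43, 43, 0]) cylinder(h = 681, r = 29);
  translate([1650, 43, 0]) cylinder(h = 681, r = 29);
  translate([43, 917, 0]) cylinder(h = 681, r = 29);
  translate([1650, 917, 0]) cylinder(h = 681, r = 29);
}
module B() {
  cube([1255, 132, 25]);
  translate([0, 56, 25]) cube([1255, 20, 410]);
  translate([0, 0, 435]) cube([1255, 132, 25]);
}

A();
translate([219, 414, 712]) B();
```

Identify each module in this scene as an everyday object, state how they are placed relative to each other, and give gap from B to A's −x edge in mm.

A is a table. B is an I-beam. The I-beam is on top of the table, centred. The gap from the I-beam to the table's −x edge is 219 mm.

The I-beam's min-x is at 219; the table's min-x is 0; gap = 219 mm.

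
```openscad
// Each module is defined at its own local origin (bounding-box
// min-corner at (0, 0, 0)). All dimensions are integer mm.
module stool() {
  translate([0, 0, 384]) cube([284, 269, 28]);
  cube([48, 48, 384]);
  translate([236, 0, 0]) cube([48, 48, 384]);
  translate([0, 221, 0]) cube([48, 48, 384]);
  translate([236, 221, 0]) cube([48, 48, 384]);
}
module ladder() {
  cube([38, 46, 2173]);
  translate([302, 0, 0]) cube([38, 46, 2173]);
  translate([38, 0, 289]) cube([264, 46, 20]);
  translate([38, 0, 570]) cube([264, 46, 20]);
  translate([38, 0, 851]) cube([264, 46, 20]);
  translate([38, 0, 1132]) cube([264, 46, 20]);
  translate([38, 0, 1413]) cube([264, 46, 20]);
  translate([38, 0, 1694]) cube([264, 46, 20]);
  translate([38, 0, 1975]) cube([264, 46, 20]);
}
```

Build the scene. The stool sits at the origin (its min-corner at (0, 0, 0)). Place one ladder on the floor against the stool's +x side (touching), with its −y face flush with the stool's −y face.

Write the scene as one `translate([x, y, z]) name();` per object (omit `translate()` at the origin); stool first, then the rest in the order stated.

stool();
translate([284, 0, 0]) ladder();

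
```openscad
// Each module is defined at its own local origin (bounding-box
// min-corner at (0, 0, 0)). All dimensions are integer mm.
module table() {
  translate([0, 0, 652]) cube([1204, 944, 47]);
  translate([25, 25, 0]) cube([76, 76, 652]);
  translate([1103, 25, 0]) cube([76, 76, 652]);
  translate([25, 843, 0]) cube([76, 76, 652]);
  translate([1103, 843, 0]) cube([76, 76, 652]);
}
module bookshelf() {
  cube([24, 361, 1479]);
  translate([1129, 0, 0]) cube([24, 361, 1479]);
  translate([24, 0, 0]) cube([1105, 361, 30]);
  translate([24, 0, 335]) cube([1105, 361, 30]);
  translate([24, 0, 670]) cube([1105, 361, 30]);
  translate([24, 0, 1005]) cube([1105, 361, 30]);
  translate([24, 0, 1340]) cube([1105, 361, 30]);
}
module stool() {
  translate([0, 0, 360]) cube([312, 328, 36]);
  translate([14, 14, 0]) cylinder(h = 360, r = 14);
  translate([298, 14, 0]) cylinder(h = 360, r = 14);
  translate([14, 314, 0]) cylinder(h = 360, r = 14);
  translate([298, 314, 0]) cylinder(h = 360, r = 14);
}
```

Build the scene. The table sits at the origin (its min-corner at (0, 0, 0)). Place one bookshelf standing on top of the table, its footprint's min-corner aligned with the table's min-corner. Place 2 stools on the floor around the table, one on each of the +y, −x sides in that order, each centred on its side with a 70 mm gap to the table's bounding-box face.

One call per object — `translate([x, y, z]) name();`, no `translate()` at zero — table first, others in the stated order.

table();
translate([0, 0, 699]) bookshelf();
translate([446, 1014, 0]) stool();
translate([-382, 308, 0]) stool();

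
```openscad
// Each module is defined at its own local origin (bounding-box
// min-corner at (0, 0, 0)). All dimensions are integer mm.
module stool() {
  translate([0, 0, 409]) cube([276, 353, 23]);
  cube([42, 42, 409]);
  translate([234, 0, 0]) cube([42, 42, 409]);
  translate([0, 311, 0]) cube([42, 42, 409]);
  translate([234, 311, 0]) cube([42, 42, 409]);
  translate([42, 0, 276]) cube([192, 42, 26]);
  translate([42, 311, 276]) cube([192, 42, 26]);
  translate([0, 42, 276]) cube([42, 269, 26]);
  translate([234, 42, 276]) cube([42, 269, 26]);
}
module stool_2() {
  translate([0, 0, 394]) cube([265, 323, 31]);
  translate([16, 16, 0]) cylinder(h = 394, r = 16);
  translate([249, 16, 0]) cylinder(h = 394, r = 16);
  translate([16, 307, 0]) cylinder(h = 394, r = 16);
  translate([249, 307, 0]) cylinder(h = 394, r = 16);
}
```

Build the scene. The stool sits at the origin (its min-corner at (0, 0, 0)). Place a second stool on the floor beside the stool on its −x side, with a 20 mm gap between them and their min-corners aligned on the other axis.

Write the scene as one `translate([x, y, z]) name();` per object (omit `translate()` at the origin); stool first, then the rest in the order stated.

stool();
translate([-285, 0, 0]) stool_2();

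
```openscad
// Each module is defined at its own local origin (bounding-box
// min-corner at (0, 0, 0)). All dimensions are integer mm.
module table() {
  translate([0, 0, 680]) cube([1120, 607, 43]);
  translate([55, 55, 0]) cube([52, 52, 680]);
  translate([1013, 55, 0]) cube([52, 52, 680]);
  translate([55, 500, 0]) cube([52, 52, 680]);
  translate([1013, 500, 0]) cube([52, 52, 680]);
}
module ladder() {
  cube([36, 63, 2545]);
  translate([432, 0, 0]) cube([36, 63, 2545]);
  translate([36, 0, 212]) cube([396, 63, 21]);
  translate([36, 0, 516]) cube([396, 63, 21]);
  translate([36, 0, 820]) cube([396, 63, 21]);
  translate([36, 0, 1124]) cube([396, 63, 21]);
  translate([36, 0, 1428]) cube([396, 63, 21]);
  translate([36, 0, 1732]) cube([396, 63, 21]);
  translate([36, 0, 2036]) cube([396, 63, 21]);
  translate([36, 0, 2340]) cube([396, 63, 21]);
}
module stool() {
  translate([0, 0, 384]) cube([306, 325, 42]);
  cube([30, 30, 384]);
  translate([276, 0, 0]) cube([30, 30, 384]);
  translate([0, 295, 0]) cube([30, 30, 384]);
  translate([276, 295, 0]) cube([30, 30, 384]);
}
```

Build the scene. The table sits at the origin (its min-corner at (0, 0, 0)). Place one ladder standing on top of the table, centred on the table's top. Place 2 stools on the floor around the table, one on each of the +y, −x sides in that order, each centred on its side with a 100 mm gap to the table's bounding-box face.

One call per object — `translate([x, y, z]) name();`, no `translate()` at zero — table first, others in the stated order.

table();
translate([326, 272, 723]) ladder();
translate([407, 707, 0]) stool();
translate([-406, 141, 0]) stool();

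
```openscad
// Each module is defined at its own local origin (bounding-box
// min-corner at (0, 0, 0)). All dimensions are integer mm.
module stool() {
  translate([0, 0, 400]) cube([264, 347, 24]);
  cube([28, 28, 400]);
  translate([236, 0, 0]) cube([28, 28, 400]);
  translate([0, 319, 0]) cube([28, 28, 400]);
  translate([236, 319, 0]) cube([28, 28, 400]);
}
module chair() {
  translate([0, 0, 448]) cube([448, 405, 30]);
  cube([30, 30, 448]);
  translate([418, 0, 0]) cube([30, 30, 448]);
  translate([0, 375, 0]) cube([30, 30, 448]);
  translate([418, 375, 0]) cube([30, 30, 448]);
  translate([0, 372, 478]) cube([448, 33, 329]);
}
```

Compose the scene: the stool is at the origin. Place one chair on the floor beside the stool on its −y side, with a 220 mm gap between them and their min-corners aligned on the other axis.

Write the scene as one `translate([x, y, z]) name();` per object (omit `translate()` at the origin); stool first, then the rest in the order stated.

stool();
translate([0, -625, 0]) chair();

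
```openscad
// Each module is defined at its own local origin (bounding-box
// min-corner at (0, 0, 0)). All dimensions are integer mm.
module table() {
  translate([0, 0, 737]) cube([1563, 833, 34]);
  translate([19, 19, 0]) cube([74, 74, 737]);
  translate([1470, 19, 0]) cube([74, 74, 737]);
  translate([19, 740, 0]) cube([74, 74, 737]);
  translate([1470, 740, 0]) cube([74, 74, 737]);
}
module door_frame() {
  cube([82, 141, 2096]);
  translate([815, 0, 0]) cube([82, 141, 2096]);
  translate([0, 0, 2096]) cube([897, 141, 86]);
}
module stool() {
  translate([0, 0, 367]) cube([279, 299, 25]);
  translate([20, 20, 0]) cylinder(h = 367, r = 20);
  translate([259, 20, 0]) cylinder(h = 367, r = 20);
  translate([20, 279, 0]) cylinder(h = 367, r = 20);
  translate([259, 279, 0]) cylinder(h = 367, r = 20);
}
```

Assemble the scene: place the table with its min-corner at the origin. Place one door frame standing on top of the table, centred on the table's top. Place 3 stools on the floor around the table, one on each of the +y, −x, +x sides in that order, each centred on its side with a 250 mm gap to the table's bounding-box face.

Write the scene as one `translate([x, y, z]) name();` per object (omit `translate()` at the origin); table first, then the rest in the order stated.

table();
translate([333, 346, 771]) door_frame();
translate([642, 1083, 0]) stool();
translate([-529, 267, 0]) stool();
translate([1813, 267, 0]) stool();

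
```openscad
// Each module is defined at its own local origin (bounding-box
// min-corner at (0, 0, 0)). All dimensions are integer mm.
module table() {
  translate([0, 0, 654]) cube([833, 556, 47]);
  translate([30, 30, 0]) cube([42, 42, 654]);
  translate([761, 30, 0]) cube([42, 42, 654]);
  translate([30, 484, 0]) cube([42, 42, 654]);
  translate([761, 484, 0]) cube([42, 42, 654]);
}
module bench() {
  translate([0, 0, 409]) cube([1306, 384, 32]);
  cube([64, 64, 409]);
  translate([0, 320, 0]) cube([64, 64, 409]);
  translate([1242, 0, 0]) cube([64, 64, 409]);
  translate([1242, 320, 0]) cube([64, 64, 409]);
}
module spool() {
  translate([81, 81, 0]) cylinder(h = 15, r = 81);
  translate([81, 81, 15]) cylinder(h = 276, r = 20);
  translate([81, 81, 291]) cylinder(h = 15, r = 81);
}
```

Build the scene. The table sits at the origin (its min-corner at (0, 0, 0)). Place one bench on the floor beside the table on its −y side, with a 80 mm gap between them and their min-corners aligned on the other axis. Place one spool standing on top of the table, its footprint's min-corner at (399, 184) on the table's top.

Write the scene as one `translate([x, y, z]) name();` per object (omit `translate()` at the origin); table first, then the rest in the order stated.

table();
translate([0, -464, 0]) bench();
translate([399, 184, 701]) spool();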